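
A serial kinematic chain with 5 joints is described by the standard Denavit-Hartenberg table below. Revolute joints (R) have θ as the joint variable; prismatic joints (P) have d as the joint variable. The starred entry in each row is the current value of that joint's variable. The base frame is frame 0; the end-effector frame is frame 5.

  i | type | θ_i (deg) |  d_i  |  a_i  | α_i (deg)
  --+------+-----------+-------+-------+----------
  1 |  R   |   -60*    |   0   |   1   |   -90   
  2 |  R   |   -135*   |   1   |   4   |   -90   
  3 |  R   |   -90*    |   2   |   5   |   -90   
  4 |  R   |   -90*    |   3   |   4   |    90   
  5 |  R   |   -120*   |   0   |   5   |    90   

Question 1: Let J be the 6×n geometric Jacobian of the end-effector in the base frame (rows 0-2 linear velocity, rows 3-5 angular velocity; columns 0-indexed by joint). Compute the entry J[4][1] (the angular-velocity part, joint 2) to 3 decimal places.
0.500

axis z_1 = (0.8660,0.5000,0.0000); lever o_n−o_1 = (5.4896,2.4917,4.3628)
cross product → J_v[:, 1] = (2.1814,-3.7783,-0.5870)
J_ω[:, 1] = z_1
entry J[4][1] = 0.5000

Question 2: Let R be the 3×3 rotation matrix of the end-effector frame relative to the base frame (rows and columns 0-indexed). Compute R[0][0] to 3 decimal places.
End-effector x-axis (col 0 of R) = (0.1294,-0.2241,-0.9659)
R[0][0] = 0.1294

0.129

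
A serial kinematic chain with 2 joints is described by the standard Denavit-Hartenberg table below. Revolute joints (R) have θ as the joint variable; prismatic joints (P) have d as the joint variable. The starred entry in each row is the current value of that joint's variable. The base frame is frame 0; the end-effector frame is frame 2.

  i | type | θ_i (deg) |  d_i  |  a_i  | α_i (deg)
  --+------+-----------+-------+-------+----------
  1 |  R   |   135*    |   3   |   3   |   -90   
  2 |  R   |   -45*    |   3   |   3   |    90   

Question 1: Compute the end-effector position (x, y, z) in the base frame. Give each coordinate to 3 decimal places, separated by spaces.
-5.743 1.500 5.121

after link 1: o_1 = (-2.1213, 2.1213, 3.0000)
after link 2: o_2 = (-5.7426, 1.5000, 5.1213)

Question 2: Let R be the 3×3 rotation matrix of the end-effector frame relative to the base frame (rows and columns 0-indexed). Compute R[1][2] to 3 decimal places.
-0.500

End-effector z-axis (col 2 of R) = (0.5000,-0.5000,0.7071)
R[1][2] = -0.5000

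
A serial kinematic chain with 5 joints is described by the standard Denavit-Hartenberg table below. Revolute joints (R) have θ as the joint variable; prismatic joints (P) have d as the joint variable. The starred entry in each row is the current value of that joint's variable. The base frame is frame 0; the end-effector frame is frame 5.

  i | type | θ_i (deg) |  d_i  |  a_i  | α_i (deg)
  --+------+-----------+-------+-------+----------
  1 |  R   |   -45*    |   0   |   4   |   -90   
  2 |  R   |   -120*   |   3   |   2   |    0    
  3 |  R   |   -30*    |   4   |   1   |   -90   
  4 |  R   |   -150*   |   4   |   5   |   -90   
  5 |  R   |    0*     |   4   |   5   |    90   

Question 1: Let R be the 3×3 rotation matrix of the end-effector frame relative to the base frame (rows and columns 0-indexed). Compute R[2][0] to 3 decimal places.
-0.433

End-effector x-axis (col 0 of R) = (0.8839,-0.1768,-0.4330)
R[2][0] = -0.4330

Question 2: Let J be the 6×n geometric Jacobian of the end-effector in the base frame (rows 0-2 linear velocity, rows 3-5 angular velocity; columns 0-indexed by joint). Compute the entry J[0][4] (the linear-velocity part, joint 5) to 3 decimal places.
-1.768

axis z_4 = (0.3062,0.9186,0.2500); lever o_n−o_4 = (5.6442,2.7904,-1.1651)
cross product → J_v[:, 4] = (-1.7678,1.7678,-4.3301)
J_ω[:, 4] = z_4
entry J[0][4] = -1.7678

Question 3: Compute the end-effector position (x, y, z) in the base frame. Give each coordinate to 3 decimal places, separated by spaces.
17.936 3.933 2.366

after link 1: o_1 = (2.8284, -2.8284, 0.0000)
after link 2: o_2 = (4.2426, 0.0000, 1.7321)
after link 3: o_3 = (6.4587, 3.4408, 2.2321)
after link 4: o_4 = (12.2923, 1.1427, 3.5311)
after link 5: o_5 = (17.9365, 3.9331, 2.3660)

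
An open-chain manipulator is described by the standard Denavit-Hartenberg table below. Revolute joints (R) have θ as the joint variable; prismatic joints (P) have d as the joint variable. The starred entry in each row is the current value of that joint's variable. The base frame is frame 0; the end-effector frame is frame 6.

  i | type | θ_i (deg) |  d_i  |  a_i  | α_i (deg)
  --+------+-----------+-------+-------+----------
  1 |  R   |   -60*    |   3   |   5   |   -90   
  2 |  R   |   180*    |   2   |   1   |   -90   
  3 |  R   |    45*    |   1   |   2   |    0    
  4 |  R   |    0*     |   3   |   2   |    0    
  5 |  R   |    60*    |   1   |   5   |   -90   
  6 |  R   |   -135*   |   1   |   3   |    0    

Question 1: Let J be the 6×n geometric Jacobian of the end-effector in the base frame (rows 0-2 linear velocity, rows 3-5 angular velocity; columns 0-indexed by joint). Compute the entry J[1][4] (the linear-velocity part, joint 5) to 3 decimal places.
axis z_4 = (-0.0000,0.0000,1.0000); lever o_n−o_4 = (-1.3284,-2.7426,3.1213)
cross product → J_v[:, 4] = (2.7426,-1.3284,0.0000)
J_ω[:, 4] = z_4
entry J[1][4] = -1.3284

-1.328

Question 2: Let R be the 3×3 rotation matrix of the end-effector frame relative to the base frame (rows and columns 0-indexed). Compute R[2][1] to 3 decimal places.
0.707

End-effector y-axis (col 1 of R) = (-0.5000,-0.5000,0.7071)
R[2][1] = 0.7071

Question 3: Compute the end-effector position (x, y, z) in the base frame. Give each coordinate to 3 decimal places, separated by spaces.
after link 1: o_1 = (2.5000, -4.3301, 3.0000)
after link 2: o_2 = (3.7321, -2.4641, 3.0000)
after link 3: o_3 = (1.8002, -1.9465, 4.0000)
after link 4: o_4 = (-0.1317, -1.4288, 7.0000)
after link 5: o_5 = (-3.6672, -4.9644, 8.0000)
after link 6: o_6 = (-1.4601, -4.1715, 10.1213)

-1.460 -4.171 10.121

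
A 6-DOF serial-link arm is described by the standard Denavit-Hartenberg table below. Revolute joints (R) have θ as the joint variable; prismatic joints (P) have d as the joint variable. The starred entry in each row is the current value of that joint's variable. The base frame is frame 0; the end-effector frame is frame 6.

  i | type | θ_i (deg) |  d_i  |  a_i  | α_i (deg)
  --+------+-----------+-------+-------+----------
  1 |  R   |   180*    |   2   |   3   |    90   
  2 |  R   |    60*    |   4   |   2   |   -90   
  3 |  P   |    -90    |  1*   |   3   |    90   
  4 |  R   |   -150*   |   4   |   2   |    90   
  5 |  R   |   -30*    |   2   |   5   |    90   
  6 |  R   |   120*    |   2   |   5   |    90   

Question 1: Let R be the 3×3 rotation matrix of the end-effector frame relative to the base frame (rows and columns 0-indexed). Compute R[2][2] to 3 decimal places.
0.404

End-effector z-axis (col 2 of R) = (-0.1663,-0.8995,0.4040)
R[2][2] = 0.4040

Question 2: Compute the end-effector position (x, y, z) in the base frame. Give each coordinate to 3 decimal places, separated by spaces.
0.752 1.094 5.300

after link 1: o_1 = (-3.0000, 0.0000, 2.0000)
after link 2: o_2 = (-4.0000, 4.0000, 3.7321)
after link 3: o_3 = (-3.1340, 7.0000, 4.2321)
after link 4: o_4 = (-2.0000, 5.2679, 0.2679)
after link 5: o_5 = (-3.6250, 0.5179, 2.2165)
after link 6: o_6 = (0.7521, 1.0939, 5.3002)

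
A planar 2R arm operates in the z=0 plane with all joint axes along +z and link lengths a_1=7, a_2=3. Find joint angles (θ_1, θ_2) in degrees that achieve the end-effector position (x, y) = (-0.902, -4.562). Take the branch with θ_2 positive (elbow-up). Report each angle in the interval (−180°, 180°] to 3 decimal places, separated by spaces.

-120.000 150.004

cos θ_2 = (21.6254−7²−3²)/(2·7·3) = -0.8661; θ_2 = 150.0041° (elbow-up)
β = atan2(-4.5620,-0.9020) = -101.1843°; ψ = atan2(1.4998,4.4018) = 18.8153°
θ_1 = β − ψ = -119.9996°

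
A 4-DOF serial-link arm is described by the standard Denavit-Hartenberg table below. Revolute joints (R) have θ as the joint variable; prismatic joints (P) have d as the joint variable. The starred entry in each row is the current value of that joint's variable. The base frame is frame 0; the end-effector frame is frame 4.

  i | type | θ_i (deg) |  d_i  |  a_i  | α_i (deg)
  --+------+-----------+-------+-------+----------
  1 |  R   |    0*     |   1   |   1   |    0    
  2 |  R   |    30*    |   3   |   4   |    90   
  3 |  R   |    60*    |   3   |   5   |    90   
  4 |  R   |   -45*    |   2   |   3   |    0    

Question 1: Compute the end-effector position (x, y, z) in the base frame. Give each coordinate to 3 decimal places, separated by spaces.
after link 1: o_1 = (1.0000, 0.0000, 1.0000)
after link 2: o_2 = (4.4641, 2.0000, 4.0000)
after link 3: o_3 = (8.1292, 0.6519, 8.3301)
after link 4: o_4 = (9.4871, 3.8854, 9.1672)

9.487 3.885 9.167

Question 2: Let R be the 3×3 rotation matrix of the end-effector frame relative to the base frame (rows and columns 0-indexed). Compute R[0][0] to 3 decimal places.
End-effector x-axis (col 0 of R) = (-0.0474,0.7891,0.6124)
R[0][0] = -0.0474

-0.047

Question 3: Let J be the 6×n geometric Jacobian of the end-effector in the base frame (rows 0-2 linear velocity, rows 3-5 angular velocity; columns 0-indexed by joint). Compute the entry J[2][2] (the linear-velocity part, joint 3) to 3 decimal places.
axis z_2 = (0.5000,-0.8660,0.0000); lever o_n−o_2 = (5.0230,1.8854,5.1672)
cross product → J_v[:, 2] = (-4.4750,-2.5836,5.2927)
J_ω[:, 2] = z_2
entry J[2][2] = 5.2927

5.293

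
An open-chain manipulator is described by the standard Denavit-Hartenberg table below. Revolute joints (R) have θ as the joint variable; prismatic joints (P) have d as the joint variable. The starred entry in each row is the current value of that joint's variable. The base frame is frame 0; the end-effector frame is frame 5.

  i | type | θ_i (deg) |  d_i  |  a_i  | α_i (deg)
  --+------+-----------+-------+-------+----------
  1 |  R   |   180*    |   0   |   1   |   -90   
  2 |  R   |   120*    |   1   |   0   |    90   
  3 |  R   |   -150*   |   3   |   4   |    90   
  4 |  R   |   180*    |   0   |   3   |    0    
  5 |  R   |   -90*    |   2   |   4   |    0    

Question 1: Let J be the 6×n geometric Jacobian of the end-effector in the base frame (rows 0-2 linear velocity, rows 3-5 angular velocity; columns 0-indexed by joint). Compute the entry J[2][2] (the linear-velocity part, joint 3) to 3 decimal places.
1.067

axis z_2 = (-0.8660,0.0000,-0.5000); lever o_n−o_2 = (-6.9952,-1.2321,-1.8840)
cross product → J_v[:, 2] = (-0.6160,1.8660,1.0670)
J_ω[:, 2] = z_2
entry J[2][2] = 1.0670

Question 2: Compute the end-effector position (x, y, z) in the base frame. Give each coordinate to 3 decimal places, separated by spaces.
after link 1: o_1 = (-1.0000, 0.0000, 0.0000)
after link 2: o_2 = (-1.0000, -1.0000, 0.0000)
after link 3: o_3 = (-5.3301, 1.0000, 1.5000)
after link 4: o_4 = (-4.0311, -0.5000, -0.7500)
after link 5: o_5 = (-7.9952, -2.2321, -1.8840)

-7.995 -2.232 -1.884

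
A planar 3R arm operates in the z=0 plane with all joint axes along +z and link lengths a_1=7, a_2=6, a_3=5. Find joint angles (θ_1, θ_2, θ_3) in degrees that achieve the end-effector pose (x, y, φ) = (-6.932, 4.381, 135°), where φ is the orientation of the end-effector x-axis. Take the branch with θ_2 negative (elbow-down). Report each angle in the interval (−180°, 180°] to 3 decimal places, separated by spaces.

wrist centre = target − a_3·(cos φ, sin φ) = (-3.3965, 0.8455)
cos θ_2 = (12.2508−7²−6²)/(2·7·6) = -0.8661; θ_2 = -150.0042° (elbow-down)
β = atan2(0.8455,-3.3965) = 166.0217°; ψ = atan2(-2.9996,1.8036) = -58.9821°
θ_1 = β − ψ = 225.0038°
θ_3 = φ − θ_1 − θ_2 = 60.0003° (wrapped to (-180°,180°])

-134.996 -150.004 60.000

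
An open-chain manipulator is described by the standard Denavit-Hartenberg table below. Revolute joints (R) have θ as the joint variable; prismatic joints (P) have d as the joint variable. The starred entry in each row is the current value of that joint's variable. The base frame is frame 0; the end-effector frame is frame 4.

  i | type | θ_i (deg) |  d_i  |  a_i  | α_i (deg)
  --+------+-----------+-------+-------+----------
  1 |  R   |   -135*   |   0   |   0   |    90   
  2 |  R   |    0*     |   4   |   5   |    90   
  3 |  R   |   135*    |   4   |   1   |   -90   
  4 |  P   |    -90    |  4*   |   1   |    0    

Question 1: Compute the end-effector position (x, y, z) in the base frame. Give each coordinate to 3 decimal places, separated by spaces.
-2.364 0.293 -5.000

after link 1: o_1 = (0.0000, 0.0000, 0.0000)
after link 2: o_2 = (-6.3640, -0.7071, 0.0000)
after link 3: o_3 = (-6.3640, 0.2929, -4.0000)
after link 4: o_4 = (-2.3640, 0.2929, -5.0000)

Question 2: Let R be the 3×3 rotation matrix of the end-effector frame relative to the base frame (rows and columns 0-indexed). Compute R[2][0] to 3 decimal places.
End-effector x-axis (col 0 of R) = (-0.0000,0.0000,-1.0000)
R[2][0] = -1.0000

-1.000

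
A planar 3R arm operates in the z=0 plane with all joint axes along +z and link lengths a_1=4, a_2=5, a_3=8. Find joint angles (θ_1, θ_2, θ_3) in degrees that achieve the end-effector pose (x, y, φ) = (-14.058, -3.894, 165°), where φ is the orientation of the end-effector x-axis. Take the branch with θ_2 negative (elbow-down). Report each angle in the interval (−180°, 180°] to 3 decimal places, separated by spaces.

wrist centre = target − a_3·(cos φ, sin φ) = (-6.3306, -5.9646)
cos θ_2 = (75.6523−4²−5²)/(2·4·5) = 0.8663; θ_2 = -29.9677° (elbow-down)
β = atan2(-5.9646,-6.3306) = -136.7053°; ψ = atan2(-2.4976,8.3315) = -16.6872°
θ_1 = β − ψ = -120.0180°
θ_3 = φ − θ_1 − θ_2 = -45.0143° (wrapped to (-180°,180°])

-120.018 -29.968 -45.014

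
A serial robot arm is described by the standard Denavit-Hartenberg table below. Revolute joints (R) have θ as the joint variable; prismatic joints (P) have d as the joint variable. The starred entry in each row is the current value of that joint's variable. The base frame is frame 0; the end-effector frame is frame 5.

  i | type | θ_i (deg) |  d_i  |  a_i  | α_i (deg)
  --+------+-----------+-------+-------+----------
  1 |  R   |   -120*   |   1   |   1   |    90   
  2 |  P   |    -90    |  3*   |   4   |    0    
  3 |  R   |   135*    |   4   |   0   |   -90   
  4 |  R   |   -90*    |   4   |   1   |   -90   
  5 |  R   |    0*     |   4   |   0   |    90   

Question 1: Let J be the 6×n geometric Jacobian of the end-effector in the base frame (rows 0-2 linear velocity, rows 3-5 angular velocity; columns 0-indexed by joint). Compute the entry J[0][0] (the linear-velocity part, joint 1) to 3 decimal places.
-3.134

axis z_0 = ẑ; lever o_n−o_0 = (-7.4282,3.1340,2.6569)
cross product → J_v[:, 0] = (-3.1340,-7.4282,0.0000)
J_ω[:, 0] = z_0
entry J[0][0] = -3.1340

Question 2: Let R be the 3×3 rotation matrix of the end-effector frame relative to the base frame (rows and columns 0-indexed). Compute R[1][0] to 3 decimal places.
End-effector x-axis (col 0 of R) = (-0.8660,0.5000,0.0000)
R[1][0] = 0.5000

0.500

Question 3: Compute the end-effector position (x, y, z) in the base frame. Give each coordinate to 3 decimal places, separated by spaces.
-7.428 3.134 2.657

after link 1: o_1 = (-0.5000, -0.8660, 1.0000)
after link 2: o_2 = (-3.0981, 0.6340, -3.0000)
after link 3: o_3 = (-6.5622, 2.6340, -3.0000)
after link 4: o_4 = (-6.0140, 5.5835, -0.1716)
after link 5: o_5 = (-7.4282, 3.1340, 2.6569)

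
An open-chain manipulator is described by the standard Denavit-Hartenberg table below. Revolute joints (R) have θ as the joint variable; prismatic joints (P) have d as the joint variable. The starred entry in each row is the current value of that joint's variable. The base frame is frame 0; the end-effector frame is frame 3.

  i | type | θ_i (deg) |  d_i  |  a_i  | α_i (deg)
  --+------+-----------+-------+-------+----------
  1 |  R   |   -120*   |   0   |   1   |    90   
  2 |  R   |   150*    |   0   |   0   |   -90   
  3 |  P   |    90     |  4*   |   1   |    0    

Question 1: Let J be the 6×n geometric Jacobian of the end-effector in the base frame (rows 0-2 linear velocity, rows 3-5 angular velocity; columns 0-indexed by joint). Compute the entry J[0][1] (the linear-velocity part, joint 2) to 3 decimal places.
-1.732

axis z_1 = (-0.8660,0.5000,0.0000); lever o_n−o_1 = (1.8660,1.2321,-3.4641)
cross product → J_v[:, 1] = (-1.7321,-3.0000,-2.0000)
J_ω[:, 1] = z_1
entry J[0][1] = -1.7321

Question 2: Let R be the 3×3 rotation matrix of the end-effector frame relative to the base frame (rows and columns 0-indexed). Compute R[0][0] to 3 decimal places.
0.866

End-effector x-axis (col 0 of R) = (0.8660,-0.5000,-0.0000)
R[0][0] = 0.8660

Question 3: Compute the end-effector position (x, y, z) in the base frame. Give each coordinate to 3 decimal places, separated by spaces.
after link 1: o_1 = (-0.5000, -0.8660, 0.0000)
after link 2: o_2 = (-0.5000, -0.8660, 0.0000)
after link 3: o_3 = (1.3660, 0.3660, -3.4641)

1.366 0.366 -3.464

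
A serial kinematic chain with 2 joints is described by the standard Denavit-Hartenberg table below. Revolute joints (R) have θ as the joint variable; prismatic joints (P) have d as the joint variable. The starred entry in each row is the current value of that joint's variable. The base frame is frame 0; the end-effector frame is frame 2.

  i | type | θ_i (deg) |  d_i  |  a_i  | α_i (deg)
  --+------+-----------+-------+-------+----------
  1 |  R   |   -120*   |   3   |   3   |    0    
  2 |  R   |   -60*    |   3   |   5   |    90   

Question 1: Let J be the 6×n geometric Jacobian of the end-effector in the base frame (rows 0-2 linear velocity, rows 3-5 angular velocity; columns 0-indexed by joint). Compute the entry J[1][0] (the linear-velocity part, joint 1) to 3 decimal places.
axis z_0 = ẑ; lever o_n−o_0 = (-6.5000,-2.5981,6.0000)
cross product → J_v[:, 0] = (2.5981,-6.5000,0.0000)
J_ω[:, 0] = z_0
entry J[1][0] = -6.5000

-6.500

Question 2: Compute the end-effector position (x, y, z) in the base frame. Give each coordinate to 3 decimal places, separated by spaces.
after link 1: o_1 = (-1.5000, -2.5981, 3.0000)
after link 2: o_2 = (-6.5000, -2.5981, 6.0000)

-6.500 -2.598 6.000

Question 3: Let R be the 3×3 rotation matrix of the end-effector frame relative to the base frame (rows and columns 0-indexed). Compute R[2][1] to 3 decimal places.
End-effector y-axis (col 1 of R) = (0.0000,-0.0000,1.0000)
R[2][1] = 1.0000

1.000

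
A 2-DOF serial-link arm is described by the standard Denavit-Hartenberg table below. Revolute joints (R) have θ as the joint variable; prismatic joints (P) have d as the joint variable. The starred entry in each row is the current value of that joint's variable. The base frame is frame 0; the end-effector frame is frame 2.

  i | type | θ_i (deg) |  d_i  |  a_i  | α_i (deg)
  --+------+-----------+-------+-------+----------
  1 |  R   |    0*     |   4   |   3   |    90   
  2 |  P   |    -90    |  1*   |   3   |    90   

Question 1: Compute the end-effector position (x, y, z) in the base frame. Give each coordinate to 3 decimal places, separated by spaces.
3.000 -1.000 1.000

after link 1: o_1 = (3.0000, 0.0000, 4.0000)
after link 2: o_2 = (3.0000, -1.0000, 1.0000)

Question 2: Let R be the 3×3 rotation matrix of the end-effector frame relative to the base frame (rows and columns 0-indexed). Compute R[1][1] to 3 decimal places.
End-effector y-axis (col 1 of R) = (0.0000,-1.0000,0.0000)
R[1][1] = -1.0000

-1.000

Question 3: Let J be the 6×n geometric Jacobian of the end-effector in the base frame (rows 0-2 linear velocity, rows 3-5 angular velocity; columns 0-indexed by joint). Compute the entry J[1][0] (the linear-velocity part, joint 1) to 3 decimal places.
axis z_0 = ẑ; lever o_n−o_0 = (3.0000,-1.0000,1.0000)
cross product → J_v[:, 0] = (1.0000,3.0000,-0.0000)
J_ω[:, 0] = z_0
entry J[1][0] = 3.0000

3.000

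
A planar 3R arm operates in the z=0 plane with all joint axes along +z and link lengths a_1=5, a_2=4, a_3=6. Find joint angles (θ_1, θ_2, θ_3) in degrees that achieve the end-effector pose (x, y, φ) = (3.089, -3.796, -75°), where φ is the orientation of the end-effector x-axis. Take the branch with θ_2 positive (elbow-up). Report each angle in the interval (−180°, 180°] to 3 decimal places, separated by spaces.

-0.009 150.003 135.005

wrist centre = target − a_3·(cos φ, sin φ) = (1.5361, 1.9996)
cos θ_2 = (6.3578−5²−4²)/(2·5·4) = -0.8661; θ_2 = 150.0035° (elbow-up)
β = atan2(1.9996,1.5361) = 52.4680°; ψ = atan2(1.9998,1.5358) = 52.4769°
θ_1 = β − ψ = -0.0088°
θ_3 = φ − θ_1 − θ_2 = 135.0054° (wrapped to (-180°,180°])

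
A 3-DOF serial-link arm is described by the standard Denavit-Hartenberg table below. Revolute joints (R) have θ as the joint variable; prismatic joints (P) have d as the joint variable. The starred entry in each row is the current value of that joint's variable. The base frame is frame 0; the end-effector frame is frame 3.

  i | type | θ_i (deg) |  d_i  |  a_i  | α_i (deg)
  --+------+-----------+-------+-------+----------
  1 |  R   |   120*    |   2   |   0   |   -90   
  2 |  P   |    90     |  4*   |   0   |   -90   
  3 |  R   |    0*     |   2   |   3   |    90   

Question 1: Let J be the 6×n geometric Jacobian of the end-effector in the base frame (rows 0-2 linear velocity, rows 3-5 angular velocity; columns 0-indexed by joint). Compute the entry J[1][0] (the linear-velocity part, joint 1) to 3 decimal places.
-2.464

axis z_0 = ẑ; lever o_n−o_0 = (-2.4641,-3.7321,-1.0000)
cross product → J_v[:, 0] = (3.7321,-2.4641,0.0000)
J_ω[:, 0] = z_0
entry J[1][0] = -2.4641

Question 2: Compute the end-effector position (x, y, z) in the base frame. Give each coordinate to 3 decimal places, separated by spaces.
after link 1: o_1 = (0.0000, 0.0000, 2.0000)
after link 2: o_2 = (-3.4641, -2.0000, 2.0000)
after link 3: o_3 = (-2.4641, -3.7321, -1.0000)

-2.464 -3.732 -1.000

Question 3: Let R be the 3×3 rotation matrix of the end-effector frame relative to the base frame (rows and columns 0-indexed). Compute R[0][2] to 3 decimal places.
End-effector z-axis (col 2 of R) = (-0.8660,-0.5000,0.0000)
R[0][2] = -0.8660

-0.866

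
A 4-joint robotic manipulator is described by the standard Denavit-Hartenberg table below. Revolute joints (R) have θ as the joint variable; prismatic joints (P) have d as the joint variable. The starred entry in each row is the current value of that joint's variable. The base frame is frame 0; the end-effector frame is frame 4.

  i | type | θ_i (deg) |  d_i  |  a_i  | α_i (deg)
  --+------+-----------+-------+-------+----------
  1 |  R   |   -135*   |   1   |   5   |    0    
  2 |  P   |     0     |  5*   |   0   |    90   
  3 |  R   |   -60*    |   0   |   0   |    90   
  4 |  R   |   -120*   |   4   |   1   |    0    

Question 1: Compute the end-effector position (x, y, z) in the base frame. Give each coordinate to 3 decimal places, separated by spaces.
after link 1: o_1 = (-3.5355, -3.5355, 1.0000)
after link 2: o_2 = (-3.5355, -3.5355, 6.0000)
after link 3: o_3 = (-3.5355, -3.5355, 6.0000)
after link 4: o_4 = (-0.2969, -1.5216, 4.4330)

-0.297 -1.522 4.433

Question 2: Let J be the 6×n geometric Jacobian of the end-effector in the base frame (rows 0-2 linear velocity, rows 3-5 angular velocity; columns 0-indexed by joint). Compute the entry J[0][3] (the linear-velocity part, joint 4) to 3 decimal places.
0.047

axis z_3 = (0.6124,0.6124,-0.5000); lever o_n−o_3 = (3.2386,2.0139,-1.5670)
cross product → J_v[:, 3] = (0.0474,-0.6597,-0.7500)
J_ω[:, 3] = z_3
entry J[0][3] = 0.0474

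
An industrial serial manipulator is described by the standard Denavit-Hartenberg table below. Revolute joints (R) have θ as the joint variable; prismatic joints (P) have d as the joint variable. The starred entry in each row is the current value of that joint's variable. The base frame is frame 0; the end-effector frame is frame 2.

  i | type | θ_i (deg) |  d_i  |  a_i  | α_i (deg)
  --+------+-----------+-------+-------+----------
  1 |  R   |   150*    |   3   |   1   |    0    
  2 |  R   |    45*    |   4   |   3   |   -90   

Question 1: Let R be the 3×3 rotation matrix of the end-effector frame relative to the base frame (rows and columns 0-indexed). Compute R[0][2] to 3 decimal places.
End-effector z-axis (col 2 of R) = (0.2588,-0.9659,0.0000)
R[0][2] = 0.2588

0.259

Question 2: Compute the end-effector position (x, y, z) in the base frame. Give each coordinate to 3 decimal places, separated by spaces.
after link 1: o_1 = (-0.8660, 0.5000, 3.0000)
after link 2: o_2 = (-3.7638, -0.2765, 7.0000)

-3.764 -0.276 7.000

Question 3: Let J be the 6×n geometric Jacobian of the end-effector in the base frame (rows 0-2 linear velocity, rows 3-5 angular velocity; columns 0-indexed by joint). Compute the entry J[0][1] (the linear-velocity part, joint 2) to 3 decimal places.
axis z_1 = (0.0000,0.0000,1.0000); lever o_n−o_1 = (-2.8978,-0.7765,4.0000)
cross product → J_v[:, 1] = (0.7765,-2.8978,0.0000)
J_ω[:, 1] = z_1
entry J[0][1] = 0.7765

0.776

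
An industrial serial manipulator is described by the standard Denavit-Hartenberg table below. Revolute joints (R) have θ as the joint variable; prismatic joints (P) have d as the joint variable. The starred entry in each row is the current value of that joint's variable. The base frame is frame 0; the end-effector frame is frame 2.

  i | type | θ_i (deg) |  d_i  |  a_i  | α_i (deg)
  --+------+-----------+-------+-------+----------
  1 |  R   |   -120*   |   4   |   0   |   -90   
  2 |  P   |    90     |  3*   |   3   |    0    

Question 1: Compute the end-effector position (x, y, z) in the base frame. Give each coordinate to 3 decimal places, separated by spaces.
after link 1: o_1 = (0.0000, 0.0000, 4.0000)
after link 2: o_2 = (2.5981, -1.5000, 1.0000)

2.598 -1.500 1.000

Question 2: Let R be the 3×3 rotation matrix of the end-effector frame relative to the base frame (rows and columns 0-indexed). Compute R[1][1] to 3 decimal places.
End-effector y-axis (col 1 of R) = (0.5000,0.8660,-0.0000)
R[1][1] = 0.8660

0.866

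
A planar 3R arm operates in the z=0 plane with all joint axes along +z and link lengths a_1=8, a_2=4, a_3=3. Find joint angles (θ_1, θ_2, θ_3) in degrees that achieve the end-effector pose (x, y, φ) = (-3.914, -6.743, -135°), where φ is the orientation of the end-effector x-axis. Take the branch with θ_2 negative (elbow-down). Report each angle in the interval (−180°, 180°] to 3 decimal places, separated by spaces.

wrist centre = target − a_3·(cos φ, sin φ) = (-1.7927, -4.6217)
cos θ_2 = (24.5736−8²−4²)/(2·8·4) = -0.8660; θ_2 = -150.0013° (elbow-down)
β = atan2(-4.6217,-1.7927) = -111.2005°; ψ = atan2(-1.9999,4.5359) = -23.7933°
θ_1 = β − ψ = -87.4072°
θ_3 = φ − θ_1 − θ_2 = 102.4085° (wrapped to (-180°,180°])

-87.407 -150.001 102.409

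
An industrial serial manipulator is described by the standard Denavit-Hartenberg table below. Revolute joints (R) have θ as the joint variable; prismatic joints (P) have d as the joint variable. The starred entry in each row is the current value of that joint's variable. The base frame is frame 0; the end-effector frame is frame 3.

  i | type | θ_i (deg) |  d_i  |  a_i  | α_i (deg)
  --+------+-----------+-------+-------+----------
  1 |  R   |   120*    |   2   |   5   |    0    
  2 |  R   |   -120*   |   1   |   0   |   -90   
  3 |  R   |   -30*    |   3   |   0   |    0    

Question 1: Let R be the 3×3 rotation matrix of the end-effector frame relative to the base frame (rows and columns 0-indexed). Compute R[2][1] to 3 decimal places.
-0.866

End-effector y-axis (col 1 of R) = (0.5000,0.0000,-0.8660)
R[2][1] = -0.8660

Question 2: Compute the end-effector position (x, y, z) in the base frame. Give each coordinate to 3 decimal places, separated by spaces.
after link 1: o_1 = (-2.5000, 4.3301, 2.0000)
after link 2: o_2 = (-2.5000, 4.3301, 3.0000)
after link 3: o_3 = (-2.5000, 7.3301, 3.0000)

-2.500 7.330 3.000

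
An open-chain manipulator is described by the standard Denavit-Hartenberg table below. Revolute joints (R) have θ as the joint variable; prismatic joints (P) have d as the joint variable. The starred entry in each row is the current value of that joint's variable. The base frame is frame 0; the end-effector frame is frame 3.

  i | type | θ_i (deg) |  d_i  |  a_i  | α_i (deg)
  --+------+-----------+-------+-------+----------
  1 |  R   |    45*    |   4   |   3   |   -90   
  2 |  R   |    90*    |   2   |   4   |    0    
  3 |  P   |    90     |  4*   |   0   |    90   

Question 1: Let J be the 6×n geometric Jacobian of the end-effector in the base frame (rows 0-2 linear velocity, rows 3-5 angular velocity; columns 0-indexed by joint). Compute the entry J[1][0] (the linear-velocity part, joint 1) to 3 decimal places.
-2.121

axis z_0 = ẑ; lever o_n−o_0 = (-2.1213,6.3640,0.0000)
cross product → J_v[:, 0] = (-6.3640,-2.1213,0.0000)
J_ω[:, 0] = z_0
entry J[1][0] = -2.1213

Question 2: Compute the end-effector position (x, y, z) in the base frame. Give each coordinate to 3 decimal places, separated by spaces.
-2.121 6.364 0.000

after link 1: o_1 = (2.1213, 2.1213, 4.0000)
after link 2: o_2 = (0.7071, 3.5355, 0.0000)
after link 3: o_3 = (-2.1213, 6.3640, 0.0000)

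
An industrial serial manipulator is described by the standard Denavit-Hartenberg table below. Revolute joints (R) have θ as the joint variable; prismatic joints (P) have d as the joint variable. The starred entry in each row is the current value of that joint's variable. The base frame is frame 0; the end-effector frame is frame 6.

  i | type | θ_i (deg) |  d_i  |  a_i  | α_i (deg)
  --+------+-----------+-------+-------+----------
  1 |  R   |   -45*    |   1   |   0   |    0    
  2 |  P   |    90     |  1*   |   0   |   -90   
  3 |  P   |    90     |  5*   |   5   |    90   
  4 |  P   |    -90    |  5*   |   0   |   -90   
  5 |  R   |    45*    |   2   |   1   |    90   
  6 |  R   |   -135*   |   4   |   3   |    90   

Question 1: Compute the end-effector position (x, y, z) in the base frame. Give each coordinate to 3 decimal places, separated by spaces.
after link 1: o_1 = (0.0000, 0.0000, 1.0000)
after link 2: o_2 = (0.0000, 0.0000, 2.0000)
after link 3: o_3 = (-3.5355, 3.5355, -3.0000)
after link 4: o_4 = (-0.0000, 7.0711, -3.0000)
after link 5: o_5 = (-0.0000, 6.0711, -5.0000)
after link 6: o_6 = (4.0000, 8.1924, -2.8787)

4.000 8.192 -2.879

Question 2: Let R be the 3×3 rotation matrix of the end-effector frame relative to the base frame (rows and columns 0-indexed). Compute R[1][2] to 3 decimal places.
0.707

End-effector z-axis (col 2 of R) = (-0.0000,0.7071,-0.7071)
R[1][2] = 0.7071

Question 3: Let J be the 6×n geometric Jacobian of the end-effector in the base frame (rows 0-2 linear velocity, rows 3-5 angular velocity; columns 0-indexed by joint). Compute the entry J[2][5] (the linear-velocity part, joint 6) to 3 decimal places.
axis z_5 = (1.0000,0.0000,-0.0000); lever o_n−o_5 = (4.0000,2.1213,2.1213)
cross product → J_v[:, 5] = (0.0000,-2.1213,2.1213)
J_ω[:, 5] = z_5
entry J[2][5] = 2.1213

2.121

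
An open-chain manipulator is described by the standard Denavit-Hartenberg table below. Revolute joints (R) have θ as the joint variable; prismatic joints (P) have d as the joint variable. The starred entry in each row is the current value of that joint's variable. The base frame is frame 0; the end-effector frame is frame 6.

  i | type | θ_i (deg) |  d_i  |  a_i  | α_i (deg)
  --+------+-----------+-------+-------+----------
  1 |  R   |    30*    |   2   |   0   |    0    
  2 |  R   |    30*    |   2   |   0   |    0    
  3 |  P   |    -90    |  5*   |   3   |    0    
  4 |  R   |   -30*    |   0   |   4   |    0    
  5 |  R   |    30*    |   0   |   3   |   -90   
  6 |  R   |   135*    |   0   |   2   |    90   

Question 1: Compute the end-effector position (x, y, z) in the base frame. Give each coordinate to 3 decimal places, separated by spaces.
after link 1: o_1 = (0.0000, 0.0000, 2.0000)
after link 2: o_2 = (0.0000, 0.0000, 4.0000)
after link 3: o_3 = (2.5981, -1.5000, 9.0000)
after link 4: o_4 = (4.5981, -4.9641, 9.0000)
after link 5: o_5 = (7.1962, -6.4641, 9.0000)
after link 6: o_6 = (5.9714, -5.7570, 7.5858)

5.971 -5.757 7.586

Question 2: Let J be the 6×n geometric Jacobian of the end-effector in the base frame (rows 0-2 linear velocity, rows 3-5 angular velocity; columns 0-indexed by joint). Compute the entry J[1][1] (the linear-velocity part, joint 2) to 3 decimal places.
axis z_1 = (0.0000,0.0000,1.0000); lever o_n−o_1 = (5.9714,-5.7570,5.5858)
cross product → J_v[:, 1] = (5.7570,5.9714,-0.0000)
J_ω[:, 1] = z_1
entry J[1][1] = 5.9714

5.971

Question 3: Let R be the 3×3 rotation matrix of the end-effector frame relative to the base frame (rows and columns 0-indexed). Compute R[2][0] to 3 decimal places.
End-effector x-axis (col 0 of R) = (-0.6124,0.3536,-0.7071)
R[2][0] = -0.7071

-0.707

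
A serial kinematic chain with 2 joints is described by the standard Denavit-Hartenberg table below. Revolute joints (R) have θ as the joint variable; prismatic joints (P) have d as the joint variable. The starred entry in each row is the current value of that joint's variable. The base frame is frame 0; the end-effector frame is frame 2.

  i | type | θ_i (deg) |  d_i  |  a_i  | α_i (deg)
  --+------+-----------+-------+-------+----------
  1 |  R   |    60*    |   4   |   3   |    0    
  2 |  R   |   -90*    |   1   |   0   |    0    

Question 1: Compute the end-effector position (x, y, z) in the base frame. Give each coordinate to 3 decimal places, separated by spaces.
1.500 2.598 5.000

after link 1: o_1 = (1.5000, 2.5981, 4.0000)
after link 2: o_2 = (1.5000, 2.5981, 5.0000)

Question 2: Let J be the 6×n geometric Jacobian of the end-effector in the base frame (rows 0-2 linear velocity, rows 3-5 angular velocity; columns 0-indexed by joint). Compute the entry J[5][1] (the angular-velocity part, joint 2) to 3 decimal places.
axis z_1 = (0.0000,0.0000,1.0000); lever o_n−o_1 = (0.0000,0.0000,1.0000)
cross product → J_v[:, 1] = (0.0000,0.0000,0.0000)
J_ω[:, 1] = z_1
entry J[5][1] = 1.0000

1.000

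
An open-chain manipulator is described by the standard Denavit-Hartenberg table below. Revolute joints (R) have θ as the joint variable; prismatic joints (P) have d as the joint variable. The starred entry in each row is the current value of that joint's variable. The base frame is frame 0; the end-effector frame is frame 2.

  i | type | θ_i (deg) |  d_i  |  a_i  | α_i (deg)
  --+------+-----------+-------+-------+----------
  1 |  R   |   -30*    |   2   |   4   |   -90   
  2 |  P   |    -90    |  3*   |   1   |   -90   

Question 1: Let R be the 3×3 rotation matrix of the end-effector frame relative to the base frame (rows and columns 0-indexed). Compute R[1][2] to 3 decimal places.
-0.500

End-effector z-axis (col 2 of R) = (0.8660,-0.5000,-0.0000)
R[1][2] = -0.5000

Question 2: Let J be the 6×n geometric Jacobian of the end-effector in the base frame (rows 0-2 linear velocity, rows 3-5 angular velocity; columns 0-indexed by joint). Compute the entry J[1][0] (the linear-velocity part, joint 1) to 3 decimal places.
4.964

axis z_0 = ẑ; lever o_n−o_0 = (4.9641,0.5981,3.0000)
cross product → J_v[:, 0] = (-0.5981,4.9641,0.0000)
J_ω[:, 0] = z_0
entry J[1][0] = 4.9641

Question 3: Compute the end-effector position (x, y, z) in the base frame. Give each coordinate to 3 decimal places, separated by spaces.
after link 1: o_1 = (3.4641, -2.0000, 2.0000)
after link 2: o_2 = (4.9641, 0.5981, 3.0000)

4.964 0.598 3.000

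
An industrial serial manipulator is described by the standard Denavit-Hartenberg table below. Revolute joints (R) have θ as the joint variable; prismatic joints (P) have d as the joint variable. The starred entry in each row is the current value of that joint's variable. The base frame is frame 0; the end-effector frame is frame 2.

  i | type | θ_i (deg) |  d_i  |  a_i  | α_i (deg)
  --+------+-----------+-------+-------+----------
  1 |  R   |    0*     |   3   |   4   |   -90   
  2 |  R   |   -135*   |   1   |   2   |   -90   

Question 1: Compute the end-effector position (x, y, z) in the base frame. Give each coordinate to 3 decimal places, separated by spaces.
after link 1: o_1 = (4.0000, 0.0000, 3.0000)
after link 2: o_2 = (2.5858, 1.0000, 4.4142)

2.586 1.000 4.414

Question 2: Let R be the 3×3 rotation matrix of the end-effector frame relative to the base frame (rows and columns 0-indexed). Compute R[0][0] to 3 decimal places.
-0.707

End-effector x-axis (col 0 of R) = (-0.7071,-0.0000,0.7071)
R[0][0] = -0.7071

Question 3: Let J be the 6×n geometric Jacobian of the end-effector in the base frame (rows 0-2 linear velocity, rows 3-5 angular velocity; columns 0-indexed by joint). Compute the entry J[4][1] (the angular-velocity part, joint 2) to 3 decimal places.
1.000

axis z_1 = (0.0000,1.0000,0.0000); lever o_n−o_1 = (-1.4142,1.0000,1.4142)
cross product → J_v[:, 1] = (1.4142,-0.0000,1.4142)
J_ω[:, 1] = z_1
entry J[4][1] = 1.0000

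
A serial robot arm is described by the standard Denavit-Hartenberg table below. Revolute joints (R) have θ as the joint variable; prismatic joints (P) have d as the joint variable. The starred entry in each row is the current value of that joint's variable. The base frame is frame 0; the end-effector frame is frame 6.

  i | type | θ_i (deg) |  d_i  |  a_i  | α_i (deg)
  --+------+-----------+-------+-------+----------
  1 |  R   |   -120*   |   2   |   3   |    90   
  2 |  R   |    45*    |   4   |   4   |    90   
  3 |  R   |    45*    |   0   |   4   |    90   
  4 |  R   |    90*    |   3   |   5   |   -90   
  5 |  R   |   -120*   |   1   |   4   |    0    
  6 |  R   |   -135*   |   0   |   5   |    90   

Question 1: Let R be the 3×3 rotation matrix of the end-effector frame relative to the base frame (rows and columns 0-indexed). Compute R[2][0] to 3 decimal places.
-0.300

End-effector x-axis (col 0 of R) = (-0.2585,0.9183,-0.3000)
R[2][0] = -0.3000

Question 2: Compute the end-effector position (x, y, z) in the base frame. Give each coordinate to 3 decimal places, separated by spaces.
-8.976 -5.616 5.939

after link 1: o_1 = (-1.5000, -2.5981, 2.0000)
after link 2: o_2 = (-6.3783, -3.0476, 4.8284)
after link 3: o_3 = (-9.8278, -3.3654, 6.8284)
after link 4: o_4 = (-10.5085, -8.7870, 4.7929)
after link 5: o_5 = (-7.6837, -10.2075, 7.4392)
after link 6: o_6 = (-8.9763, -5.6162, 5.9394)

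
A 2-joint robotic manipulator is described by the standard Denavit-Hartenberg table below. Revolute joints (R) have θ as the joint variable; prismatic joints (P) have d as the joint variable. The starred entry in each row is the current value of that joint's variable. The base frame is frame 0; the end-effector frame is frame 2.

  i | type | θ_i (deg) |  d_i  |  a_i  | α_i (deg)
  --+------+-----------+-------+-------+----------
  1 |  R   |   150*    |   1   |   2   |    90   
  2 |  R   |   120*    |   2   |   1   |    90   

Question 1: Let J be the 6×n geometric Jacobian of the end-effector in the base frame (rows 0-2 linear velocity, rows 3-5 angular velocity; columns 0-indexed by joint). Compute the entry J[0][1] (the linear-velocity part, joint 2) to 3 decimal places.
axis z_1 = (0.5000,0.8660,0.0000); lever o_n−o_1 = (1.4330,1.4821,0.8660)
cross product → J_v[:, 1] = (0.7500,-0.4330,-0.5000)
J_ω[:, 1] = z_1
entry J[0][1] = 0.7500

0.750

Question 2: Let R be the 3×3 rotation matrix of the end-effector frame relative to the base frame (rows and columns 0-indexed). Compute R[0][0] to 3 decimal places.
End-effector x-axis (col 0 of R) = (0.4330,-0.2500,0.8660)
R[0][0] = 0.4330

0.433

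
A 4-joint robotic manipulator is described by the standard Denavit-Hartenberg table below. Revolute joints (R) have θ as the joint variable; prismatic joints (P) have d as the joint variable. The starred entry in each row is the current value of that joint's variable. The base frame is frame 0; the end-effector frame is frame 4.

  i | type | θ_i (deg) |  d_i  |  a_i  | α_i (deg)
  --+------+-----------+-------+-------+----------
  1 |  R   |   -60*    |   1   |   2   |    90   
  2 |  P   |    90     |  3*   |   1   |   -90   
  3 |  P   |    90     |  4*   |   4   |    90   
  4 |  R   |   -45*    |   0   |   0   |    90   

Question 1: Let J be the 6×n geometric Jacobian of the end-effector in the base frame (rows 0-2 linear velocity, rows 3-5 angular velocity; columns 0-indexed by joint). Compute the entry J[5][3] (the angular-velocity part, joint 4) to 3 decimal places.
axis z_3 = (-0.0000,0.0000,1.0000); lever o_n−o_3 = (0.0000,0.0000,0.0000)
cross product → J_v[:, 3] = (0.0000,0.0000,-0.0000)
J_ω[:, 3] = z_3
entry J[5][3] = 1.0000

1.000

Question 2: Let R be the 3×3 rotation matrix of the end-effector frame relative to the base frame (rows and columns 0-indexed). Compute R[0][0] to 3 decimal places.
End-effector x-axis (col 0 of R) = (0.9659,-0.2588,0.0000)
R[0][0] = 0.9659

0.966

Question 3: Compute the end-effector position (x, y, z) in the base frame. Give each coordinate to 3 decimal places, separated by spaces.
after link 1: o_1 = (1.0000, -1.7321, 1.0000)
after link 2: o_2 = (-1.5981, -3.2321, 2.0000)
after link 3: o_3 = (-0.1340, 2.2321, 2.0000)
after link 4: o_4 = (-0.1340, 2.2321, 2.0000)

-0.134 2.232 2.000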